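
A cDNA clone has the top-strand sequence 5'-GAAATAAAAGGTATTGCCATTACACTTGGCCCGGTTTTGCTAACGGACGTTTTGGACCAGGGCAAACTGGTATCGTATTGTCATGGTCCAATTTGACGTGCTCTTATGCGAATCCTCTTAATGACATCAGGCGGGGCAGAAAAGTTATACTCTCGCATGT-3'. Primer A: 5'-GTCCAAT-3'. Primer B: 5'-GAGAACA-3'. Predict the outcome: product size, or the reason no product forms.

Primer B (GAGAACA) does not match the top strand, and its reverse complement TGTTCTC does not match either.
With no annealing site for primer B, no amplification occurs.

No product — primer B has no binding site in the template.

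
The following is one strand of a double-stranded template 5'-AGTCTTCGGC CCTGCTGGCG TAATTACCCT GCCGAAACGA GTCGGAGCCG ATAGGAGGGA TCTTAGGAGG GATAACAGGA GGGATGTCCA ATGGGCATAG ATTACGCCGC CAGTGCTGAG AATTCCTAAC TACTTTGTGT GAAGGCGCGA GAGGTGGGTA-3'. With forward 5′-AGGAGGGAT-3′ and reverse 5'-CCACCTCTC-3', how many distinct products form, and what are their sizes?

Three products: 105 bp, 93 bp, 81 bp

The forward primer AGGAGGGAT matches the top strand at positions 53–61, 65–73, 77–85.
The reverse primer's reverse complement is GAGAGGTGG, matching at positions 149–157.
Each forward site pairs with the reverse site to give a product ending at position 157: sizes 105, 93, 81 bp.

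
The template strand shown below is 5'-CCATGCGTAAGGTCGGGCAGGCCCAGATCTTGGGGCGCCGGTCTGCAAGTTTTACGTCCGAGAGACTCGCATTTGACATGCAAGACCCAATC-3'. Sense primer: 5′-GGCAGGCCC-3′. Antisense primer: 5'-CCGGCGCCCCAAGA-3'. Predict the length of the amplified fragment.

The forward primer matches the template at positions 16–24.
The reverse primer's reverse complement is TCTTGGGGCGCCGG, which matches the template at positions 28–41.
Amplicon spans positions 16–41: 26 bp.

26 bp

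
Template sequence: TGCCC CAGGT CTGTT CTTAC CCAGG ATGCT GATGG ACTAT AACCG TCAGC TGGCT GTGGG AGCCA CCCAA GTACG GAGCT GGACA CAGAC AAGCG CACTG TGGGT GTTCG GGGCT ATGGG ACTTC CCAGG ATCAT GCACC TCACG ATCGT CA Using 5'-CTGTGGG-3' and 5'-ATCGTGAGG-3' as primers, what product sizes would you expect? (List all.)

94 bp, 50 bp

The forward primer CTGTGGG matches the top strand at positions 54–60, 98–104.
The reverse primer's reverse complement is CCTCACGAT, matching at positions 139–147.
Each forward site pairs with the reverse site to give a product ending at position 147: sizes 94, 50 bp.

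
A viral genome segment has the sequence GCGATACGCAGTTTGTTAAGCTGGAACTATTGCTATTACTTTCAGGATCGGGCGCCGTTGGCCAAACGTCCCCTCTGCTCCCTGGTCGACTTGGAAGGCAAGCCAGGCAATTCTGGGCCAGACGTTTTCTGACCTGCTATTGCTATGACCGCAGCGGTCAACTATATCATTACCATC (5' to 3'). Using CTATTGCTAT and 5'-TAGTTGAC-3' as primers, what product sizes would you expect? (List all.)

The forward primer CTATTGCTAT matches the top strand at positions 27–36, 137–146.
The reverse primer's reverse complement is GTCAACTA, matching at positions 157–164.
Each forward site pairs with the reverse site to give a product ending at position 164: sizes 138, 28 bp.

138 bp, 28 bp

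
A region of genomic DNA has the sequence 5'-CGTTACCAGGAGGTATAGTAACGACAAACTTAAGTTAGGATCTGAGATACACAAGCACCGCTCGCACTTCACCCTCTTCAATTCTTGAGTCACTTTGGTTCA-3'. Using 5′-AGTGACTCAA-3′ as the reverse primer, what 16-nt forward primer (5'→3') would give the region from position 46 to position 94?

5'-GATACACAAGCACCGC-3'

The reverse primer's reverse complement TTGAGTCACT matches the template at positions 85–94; the product starts at position 46.
The forward primer is identical to the top strand over positions 46–61: GATACACAAGCACCGC.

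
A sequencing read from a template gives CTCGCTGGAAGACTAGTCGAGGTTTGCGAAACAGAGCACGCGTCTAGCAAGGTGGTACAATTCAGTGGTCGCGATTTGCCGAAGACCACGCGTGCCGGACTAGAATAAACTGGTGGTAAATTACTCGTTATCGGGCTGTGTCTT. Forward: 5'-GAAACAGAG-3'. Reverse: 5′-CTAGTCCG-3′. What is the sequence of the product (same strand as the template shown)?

Forward primer GAAACAGAG is found on the top strand at positions 28–36.
The reverse primer's reverse complement is CGGACTAG, which matches the template at positions 96–103.
The product is the template from position 28 through 103 (76 bp).

5'-GAAACAGAGCACGCGTCTAGCAAGGTGGTACAATTCAGTGGTCGCGATTTGCCGAAGACCACGCGTGCCGGACTAG-3'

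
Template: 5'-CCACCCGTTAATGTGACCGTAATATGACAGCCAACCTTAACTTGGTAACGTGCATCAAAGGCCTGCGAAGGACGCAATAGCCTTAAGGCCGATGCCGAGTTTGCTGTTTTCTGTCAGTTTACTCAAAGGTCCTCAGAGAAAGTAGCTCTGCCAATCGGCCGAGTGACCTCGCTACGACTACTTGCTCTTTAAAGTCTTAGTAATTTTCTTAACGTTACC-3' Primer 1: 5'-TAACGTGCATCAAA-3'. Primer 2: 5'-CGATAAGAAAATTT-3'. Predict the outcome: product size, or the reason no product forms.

No product — primer 2 has no binding site in the template.

Primer 2 (CGATAAGAAAATTT) does not match the top strand, and its reverse complement AAATTTTCTTATCG does not match either.
With no annealing site for primer 2, no amplification occurs.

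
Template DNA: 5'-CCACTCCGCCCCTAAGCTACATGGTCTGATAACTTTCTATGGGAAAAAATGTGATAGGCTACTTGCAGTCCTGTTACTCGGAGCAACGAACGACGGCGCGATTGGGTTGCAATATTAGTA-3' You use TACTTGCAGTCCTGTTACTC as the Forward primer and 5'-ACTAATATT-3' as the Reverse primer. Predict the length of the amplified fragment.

Forward primer TACTTGCAGTCCTGTTACTC is found on the top strand at positions 60–79.
The reverse primer's reverse complement is AATATTAGT, which matches the template at positions 111–119.
Amplicon spans positions 60–119: 60 bp.

60 bp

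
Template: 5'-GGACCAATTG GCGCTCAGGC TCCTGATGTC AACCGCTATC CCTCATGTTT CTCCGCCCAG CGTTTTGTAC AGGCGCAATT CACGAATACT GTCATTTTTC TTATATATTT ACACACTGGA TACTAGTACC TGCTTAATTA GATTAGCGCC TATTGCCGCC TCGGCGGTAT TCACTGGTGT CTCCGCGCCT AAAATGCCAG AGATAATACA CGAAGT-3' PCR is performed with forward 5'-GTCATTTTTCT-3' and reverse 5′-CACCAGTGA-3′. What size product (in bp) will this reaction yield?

89 bp

The forward primer matches the template at positions 91–101.
Reverse complement of the reverse primer: TCACTGGTG. This occurs on the top strand at positions 171–179.
The product runs from position 91 to position 179, so its length is 179 − 91 + 1 = 89 bp.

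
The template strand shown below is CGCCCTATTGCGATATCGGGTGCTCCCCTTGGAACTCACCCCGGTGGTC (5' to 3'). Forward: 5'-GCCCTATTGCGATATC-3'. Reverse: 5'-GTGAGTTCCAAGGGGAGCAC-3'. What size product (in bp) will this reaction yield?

Scanning the template, GCCCTATTGCGATATC occurs at positions 2–17; this primer anneals to the bottom strand there with its 3' end pointing downstream.
Taking the reverse complement of GTGAGTTCCAAGGGGAGCAC gives GTGCTCCCCTTGGAACTCAC, found at positions 20–39 on the template; the primer anneals here to the top strand with its 3' end pointing upstream.
Product length = (reverse-primer end) − (forward-primer start) + 1 = 39 − 2 + 1 = 38 bp.

38 bp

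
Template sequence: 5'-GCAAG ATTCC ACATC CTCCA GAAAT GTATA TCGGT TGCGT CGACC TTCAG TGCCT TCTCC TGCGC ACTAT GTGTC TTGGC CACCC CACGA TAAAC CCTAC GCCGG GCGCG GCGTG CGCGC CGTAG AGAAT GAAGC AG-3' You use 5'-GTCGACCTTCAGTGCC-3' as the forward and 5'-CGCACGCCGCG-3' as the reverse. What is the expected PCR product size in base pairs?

79 bp

The forward primer matches the template at positions 39–54.
Taking the reverse complement of CGCACGCCGCG gives CGCGGCGTGCG, found at positions 107–117 on the template; the primer anneals here to the top strand with its 3' end pointing upstream.
Amplicon spans positions 39–117: 79 bp.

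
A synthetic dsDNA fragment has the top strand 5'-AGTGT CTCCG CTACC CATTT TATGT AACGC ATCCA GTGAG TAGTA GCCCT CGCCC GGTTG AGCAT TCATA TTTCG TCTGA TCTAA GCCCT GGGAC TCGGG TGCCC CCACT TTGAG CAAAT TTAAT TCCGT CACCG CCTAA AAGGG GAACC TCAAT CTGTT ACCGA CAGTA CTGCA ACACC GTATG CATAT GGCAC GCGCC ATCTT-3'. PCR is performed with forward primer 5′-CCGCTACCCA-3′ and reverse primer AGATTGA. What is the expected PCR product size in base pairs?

Scanning the template, CCGCTACCCA occurs at positions 8–17; this primer anneals to the bottom strand there with its 3' end pointing downstream.
Taking the reverse complement of AGATTGA gives TCAATCT, found at positions 151–157 on the template; the primer anneals here to the top strand with its 3' end pointing upstream.
Amplicon spans positions 8–157: 150 bp.

150 bp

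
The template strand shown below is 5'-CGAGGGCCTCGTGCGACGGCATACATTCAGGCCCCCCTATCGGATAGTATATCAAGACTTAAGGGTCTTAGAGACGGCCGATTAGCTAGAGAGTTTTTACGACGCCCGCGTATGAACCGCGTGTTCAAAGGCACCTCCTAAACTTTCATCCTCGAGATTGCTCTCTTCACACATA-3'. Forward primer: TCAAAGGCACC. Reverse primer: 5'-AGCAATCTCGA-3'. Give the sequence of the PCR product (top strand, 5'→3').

Scanning the template, TCAAAGGCACC occurs at positions 125–135; this primer anneals to the bottom strand there with its 3' end pointing downstream.
Taking the reverse complement of AGCAATCTCGA gives TCGAGATTGCT, found at positions 152–162 on the template; the primer anneals here to the top strand with its 3' end pointing upstream.
The product is the template from position 125 through 162 (38 bp).

5'-TCAAAGGCACCTCCTAAACTTTCATCCTCGAGATTGCT-3'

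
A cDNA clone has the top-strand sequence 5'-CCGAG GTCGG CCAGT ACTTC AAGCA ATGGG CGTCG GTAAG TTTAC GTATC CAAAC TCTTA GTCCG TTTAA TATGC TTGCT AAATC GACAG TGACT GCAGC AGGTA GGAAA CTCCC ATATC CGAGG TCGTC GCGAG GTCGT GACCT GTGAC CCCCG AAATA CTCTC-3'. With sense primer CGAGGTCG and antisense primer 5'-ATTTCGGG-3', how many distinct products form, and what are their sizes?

The forward primer CGAGGTCG matches the top strand at positions 2–9, 121–128, 132–139.
The reverse primer's reverse complement is CCCGAAAT, matching at positions 152–159.
Each forward site pairs with the reverse site to give a product ending at position 159: sizes 158, 39, 28 bp.

Three products: 158 bp, 39 bp, 28 bp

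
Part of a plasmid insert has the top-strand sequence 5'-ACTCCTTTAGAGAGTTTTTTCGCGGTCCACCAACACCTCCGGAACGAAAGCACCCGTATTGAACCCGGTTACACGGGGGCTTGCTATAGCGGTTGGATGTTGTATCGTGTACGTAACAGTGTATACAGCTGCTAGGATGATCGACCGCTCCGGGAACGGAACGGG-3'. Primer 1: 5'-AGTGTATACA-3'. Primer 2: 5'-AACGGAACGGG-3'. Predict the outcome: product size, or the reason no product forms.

No product — both primers anneal to the same strand and extend in the same direction.

Primer 1 (AGTGTATACA) matches the top strand at positions 118–127 (3' end points downstream).
Primer 2 (AACGGAACGGG) also matches the top strand directly, at positions 155–165 — its reverse complement CCCGTTCCGTT is not present.
Both primers anneal to the bottom strand with 3' ends pointing the same way, so neither can prime synthesis back toward the other.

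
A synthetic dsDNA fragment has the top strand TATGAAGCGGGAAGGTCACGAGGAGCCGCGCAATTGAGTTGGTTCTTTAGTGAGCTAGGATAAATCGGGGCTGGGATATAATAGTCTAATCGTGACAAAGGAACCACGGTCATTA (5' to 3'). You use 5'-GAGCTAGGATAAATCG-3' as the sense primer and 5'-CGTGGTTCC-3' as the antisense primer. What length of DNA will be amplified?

Scanning the template, GAGCTAGGATAAATCG occurs at positions 52–67; this primer anneals to the bottom strand there with its 3' end pointing downstream.
The reverse primer's reverse complement is GGAACCACG, which matches the template at positions 100–108.
Product length = (reverse-primer end) − (forward-primer start) + 1 = 108 − 52 + 1 = 57 bp.

57 bp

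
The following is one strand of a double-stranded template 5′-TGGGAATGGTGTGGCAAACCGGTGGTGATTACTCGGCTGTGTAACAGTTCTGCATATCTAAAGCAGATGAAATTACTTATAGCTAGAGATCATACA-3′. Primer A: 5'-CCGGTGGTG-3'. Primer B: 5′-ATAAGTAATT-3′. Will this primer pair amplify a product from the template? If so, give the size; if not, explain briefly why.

Yes — a 62 bp product.

Primer A (CCGGTGGTG) matches the top strand at positions 19–27; it acts as a forward primer.
Primer B's reverse complement is AATTACTTAT, matching the top strand at positions 71–80; it acts as a reverse primer.
The 3' ends face each other across positions 19–80, giving a 62 bp product.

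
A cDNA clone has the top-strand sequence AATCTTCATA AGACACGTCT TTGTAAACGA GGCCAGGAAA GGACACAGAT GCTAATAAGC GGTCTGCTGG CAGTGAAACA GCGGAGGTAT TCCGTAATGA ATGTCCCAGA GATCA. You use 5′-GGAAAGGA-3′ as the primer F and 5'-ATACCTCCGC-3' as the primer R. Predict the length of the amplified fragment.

55 bp

Forward primer GGAAAGGA is found on the top strand at positions 36–43.
The reverse primer's reverse complement is GCGGAGGTAT, which matches the template at positions 81–90.
Product length = (reverse-primer end) − (forward-primer start) + 1 = 90 − 36 + 1 = 55 bp.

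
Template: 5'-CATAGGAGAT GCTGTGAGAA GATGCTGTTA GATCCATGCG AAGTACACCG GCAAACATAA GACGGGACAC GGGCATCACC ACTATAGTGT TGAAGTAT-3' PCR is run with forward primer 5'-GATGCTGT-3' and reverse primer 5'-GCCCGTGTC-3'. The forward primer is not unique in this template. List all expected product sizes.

67 bp, 54 bp

The forward primer GATGCTGT matches the top strand at positions 8–15, 21–28.
The reverse primer's reverse complement is GACACGGGC, matching at positions 66–74.
Each forward site pairs with the reverse site to give a product ending at position 74: sizes 67, 54 bp.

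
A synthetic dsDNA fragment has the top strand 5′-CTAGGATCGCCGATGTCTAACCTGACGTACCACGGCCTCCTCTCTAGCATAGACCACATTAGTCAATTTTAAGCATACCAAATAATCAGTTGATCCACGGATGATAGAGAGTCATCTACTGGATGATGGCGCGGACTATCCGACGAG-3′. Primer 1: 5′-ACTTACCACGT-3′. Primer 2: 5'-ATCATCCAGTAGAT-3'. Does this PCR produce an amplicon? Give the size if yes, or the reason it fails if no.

Primer 1 (ACTTACCACGT) does not match the top strand, and its reverse complement ACGTGGTAAGT does not match either.
With no annealing site for primer 1, no amplification occurs.

No product — primer 1 has no binding site in the template.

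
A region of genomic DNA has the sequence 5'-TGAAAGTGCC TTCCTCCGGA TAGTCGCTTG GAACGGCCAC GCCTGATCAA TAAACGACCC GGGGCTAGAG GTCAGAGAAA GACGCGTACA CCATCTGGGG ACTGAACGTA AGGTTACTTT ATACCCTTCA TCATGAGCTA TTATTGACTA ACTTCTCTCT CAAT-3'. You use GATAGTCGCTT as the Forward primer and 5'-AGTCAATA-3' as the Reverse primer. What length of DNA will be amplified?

Forward primer GATAGTCGCTT is found on the top strand at positions 19–29.
Reverse complement of the reverse primer: TATTGACT. This occurs on the top strand at positions 142–149.
The product runs from position 19 to position 149, so its length is 149 − 19 + 1 = 131 bp.

131 bp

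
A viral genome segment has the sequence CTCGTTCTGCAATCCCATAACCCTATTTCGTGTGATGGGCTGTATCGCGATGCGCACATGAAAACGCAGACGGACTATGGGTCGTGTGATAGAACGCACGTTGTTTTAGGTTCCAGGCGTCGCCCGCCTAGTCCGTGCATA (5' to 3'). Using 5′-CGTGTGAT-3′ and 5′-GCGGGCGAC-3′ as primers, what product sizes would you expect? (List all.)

The forward primer CGTGTGAT matches the top strand at positions 29–36, 83–90.
The reverse primer's reverse complement is GTCGCCCGC, matching at positions 119–127.
Each forward site pairs with the reverse site to give a product ending at position 127: sizes 99, 45 bp.

99 bp, 45 bp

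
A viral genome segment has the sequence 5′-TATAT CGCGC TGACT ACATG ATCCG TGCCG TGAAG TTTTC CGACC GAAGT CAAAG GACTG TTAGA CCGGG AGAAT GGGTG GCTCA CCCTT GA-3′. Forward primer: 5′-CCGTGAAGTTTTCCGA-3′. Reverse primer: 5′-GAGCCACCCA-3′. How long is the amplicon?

57 bp

The forward primer matches the template at positions 28–43.
The reverse primer's reverse complement is TGGGTGGCTC, which matches the template at positions 75–84.
Product length = (reverse-primer end) − (forward-primer start) + 1 = 84 − 28 + 1 = 57 bp.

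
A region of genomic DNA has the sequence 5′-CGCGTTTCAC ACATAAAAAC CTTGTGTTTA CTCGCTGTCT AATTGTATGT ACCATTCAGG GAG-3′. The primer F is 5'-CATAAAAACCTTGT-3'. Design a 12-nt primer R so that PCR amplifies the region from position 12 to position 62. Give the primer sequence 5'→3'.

5'-TCCCTGAATGGT-3'

The product's 3' end on the top strand is position 62.
The reverse primer anneals to the top strand over positions 51–62, i.e. to ACCATTCAGGGA.
Its sequence written 5'→3' is the reverse complement: TCCCTGAATGGT.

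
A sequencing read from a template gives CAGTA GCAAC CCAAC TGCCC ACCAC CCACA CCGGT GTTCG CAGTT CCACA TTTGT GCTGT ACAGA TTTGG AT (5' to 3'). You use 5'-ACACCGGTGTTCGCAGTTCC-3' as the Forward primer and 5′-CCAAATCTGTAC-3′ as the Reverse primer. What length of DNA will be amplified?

Scanning the template, ACACCGGTGTTCGCAGTTCC occurs at positions 28–47; this primer anneals to the bottom strand there with its 3' end pointing downstream.
The reverse primer's reverse complement is GTACAGATTTGG, which matches the template at positions 59–70.
Amplicon spans positions 28–70: 43 bp.

43 bp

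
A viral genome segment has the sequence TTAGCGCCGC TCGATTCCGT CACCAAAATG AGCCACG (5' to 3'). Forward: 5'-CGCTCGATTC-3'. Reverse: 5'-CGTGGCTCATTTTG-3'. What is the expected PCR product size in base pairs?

30 bp

Forward primer CGCTCGATTC is found on the top strand at positions 8–17.
Taking the reverse complement of CGTGGCTCATTTTG gives CAAAATGAGCCACG, found at positions 24–37 on the template; the primer anneals here to the top strand with its 3' end pointing upstream.
Amplicon spans positions 8–37: 30 bp.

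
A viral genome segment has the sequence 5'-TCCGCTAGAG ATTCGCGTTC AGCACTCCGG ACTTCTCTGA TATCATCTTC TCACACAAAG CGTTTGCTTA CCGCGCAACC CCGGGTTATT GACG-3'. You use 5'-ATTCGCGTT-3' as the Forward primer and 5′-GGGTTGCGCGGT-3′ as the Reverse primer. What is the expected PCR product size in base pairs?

Scanning the template, ATTCGCGTT occurs at positions 11–19; this primer anneals to the bottom strand there with its 3' end pointing downstream.
The reverse primer's reverse complement is ACCGCGCAACCC, which matches the template at positions 70–81.
The product runs from position 11 to position 81, so its length is 81 − 11 + 1 = 71 bp.

71 bp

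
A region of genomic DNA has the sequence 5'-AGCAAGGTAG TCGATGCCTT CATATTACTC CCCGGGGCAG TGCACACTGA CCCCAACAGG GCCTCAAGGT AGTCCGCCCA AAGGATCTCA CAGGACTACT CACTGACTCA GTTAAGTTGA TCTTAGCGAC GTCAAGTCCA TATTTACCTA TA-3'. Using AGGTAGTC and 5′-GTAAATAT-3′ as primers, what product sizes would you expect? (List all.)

143 bp, 81 bp

The forward primer AGGTAGTC matches the top strand at positions 5–12, 67–74.
The reverse primer's reverse complement is ATATTTAC, matching at positions 140–147.
Each forward site pairs with the reverse site to give a product ending at position 147: sizes 143, 81 bp.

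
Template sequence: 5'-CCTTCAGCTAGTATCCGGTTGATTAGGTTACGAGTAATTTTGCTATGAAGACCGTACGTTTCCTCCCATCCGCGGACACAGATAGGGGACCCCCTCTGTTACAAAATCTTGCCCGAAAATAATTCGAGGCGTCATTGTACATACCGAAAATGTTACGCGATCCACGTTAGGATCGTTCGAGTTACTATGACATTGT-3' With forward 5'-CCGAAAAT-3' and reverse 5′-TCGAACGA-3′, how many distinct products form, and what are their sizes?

The forward primer CCGAAAAT matches the top strand at positions 113–120, 144–151.
The reverse primer's reverse complement is TCGTTCGA, matching at positions 173–180.
Each forward site pairs with the reverse site to give a product ending at position 180: sizes 68, 37 bp.

Two products: 68 bp, 37 bp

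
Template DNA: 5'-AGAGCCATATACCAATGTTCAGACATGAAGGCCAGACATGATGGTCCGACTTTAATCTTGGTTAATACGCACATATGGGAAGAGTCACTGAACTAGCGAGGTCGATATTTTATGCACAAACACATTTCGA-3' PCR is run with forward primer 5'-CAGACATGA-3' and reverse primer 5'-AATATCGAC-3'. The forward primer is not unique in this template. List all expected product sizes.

The forward primer CAGACATGA matches the top strand at positions 20–28, 33–41.
The reverse primer's reverse complement is GTCGATATT, matching at positions 101–109.
Each forward site pairs with the reverse site to give a product ending at position 109: sizes 90, 77 bp.

90 bp, 77 bp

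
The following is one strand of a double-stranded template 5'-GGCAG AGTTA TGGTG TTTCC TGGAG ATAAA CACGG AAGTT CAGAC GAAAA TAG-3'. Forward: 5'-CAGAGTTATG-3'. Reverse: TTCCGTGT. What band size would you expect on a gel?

Scanning the template, CAGAGTTATG occurs at positions 3–12; this primer anneals to the bottom strand there with its 3' end pointing downstream.
Taking the reverse complement of TTCCGTGT gives ACACGGAA, found at positions 30–37 on the template; the primer anneals here to the top strand with its 3' end pointing upstream.
Product length = (reverse-primer end) − (forward-primer start) + 1 = 37 − 3 + 1 = 35 bp.

35 bp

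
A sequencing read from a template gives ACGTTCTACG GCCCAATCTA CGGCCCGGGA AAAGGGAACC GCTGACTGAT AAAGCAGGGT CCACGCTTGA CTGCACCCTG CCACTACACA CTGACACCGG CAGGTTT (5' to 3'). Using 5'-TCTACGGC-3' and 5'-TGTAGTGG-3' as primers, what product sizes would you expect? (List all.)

84 bp, 72 bp

The forward primer TCTACGGC matches the top strand at positions 5–12, 17–24.
The reverse primer's reverse complement is CCACTACA, matching at positions 81–88.
Each forward site pairs with the reverse site to give a product ending at position 88: sizes 84, 72 bp.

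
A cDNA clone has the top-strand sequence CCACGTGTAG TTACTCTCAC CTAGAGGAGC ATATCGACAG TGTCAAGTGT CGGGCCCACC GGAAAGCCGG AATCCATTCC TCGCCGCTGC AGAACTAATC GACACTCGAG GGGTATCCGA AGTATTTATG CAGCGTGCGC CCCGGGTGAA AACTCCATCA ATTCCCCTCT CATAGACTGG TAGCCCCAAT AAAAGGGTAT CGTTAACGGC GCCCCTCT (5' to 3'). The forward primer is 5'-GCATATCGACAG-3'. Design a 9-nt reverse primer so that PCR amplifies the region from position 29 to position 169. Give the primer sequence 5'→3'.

5'-GAGGGGAAT-3'

The product's 3' end on the top strand is position 169.
The reverse primer anneals to the top strand over positions 161–169, i.e. to ATTCCCCTC.
Its sequence written 5'→3' is the reverse complement: GAGGGGAAT.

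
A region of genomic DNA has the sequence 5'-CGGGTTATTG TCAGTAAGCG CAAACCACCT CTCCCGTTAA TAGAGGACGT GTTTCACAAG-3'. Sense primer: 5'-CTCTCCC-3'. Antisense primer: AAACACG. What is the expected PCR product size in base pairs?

26 bp

Forward primer CTCTCCC is found on the top strand at positions 29–35.
The reverse primer's reverse complement is CGTGTTT, which matches the template at positions 48–54.
Amplicon spans positions 29–54: 26 bp.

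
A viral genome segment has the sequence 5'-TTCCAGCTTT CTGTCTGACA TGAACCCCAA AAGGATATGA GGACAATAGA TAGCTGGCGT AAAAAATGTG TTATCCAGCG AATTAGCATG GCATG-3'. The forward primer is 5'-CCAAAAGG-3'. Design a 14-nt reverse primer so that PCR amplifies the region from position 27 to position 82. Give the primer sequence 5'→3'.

The product's 3' end on the top strand is position 82.
The reverse primer anneals to the top strand over positions 69–82, i.e. to TGTTATCCAGCGAA.
Its sequence written 5'→3' is the reverse complement: TTCGCTGGATAACA.

5'-TTCGCTGGATAACA-3'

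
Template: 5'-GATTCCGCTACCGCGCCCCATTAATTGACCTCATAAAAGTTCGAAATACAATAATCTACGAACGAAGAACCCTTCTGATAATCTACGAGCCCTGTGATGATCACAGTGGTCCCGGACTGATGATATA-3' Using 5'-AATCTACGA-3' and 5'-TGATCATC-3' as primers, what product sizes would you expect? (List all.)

51 bp, 24 bp

The forward primer AATCTACGA matches the top strand at positions 53–61, 80–88.
The reverse primer's reverse complement is GATGATCA, matching at positions 96–103.
Each forward site pairs with the reverse site to give a product ending at position 103: sizes 51, 24 bp.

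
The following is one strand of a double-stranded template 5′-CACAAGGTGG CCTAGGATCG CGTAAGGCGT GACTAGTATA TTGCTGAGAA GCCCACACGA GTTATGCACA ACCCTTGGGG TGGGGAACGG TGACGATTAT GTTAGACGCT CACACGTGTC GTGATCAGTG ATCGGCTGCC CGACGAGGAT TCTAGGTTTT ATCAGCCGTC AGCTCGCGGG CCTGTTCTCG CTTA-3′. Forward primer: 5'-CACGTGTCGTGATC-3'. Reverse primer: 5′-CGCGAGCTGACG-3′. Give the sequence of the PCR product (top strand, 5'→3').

Scanning the template, CACGTGTCGTGATC occurs at positions 113–126; this primer anneals to the bottom strand there with its 3' end pointing downstream.
Taking the reverse complement of CGCGAGCTGACG gives CGTCAGCTCGCG, found at positions 167–178 on the template; the primer anneals here to the top strand with its 3' end pointing upstream.
The product is the template from position 113 through 178 (66 bp).

5'-CACGTGTCGTGATCAGTGATCGGCTGCCCGACGAGGATTCTAGGTTTTATCAGCCGTCAGCTCGCG-3'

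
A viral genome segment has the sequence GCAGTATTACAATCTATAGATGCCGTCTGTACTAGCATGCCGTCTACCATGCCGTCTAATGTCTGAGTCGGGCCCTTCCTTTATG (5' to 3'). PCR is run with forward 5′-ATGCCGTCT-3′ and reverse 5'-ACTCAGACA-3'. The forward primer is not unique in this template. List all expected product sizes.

49 bp, 32 bp, 20 bp

The forward primer ATGCCGTCT matches the top strand at positions 20–28, 37–45, 49–57.
The reverse primer's reverse complement is TGTCTGAGT, matching at positions 60–68.
Each forward site pairs with the reverse site to give a product ending at position 68: sizes 49, 32, 20 bp.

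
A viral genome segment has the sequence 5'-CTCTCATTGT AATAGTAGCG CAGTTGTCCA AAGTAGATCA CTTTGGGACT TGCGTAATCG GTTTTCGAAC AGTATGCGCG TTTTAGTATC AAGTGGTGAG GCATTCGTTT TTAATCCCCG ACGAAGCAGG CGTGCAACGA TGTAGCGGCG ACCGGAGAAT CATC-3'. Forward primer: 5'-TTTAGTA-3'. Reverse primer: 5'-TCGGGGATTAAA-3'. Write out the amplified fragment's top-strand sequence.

The forward primer matches the template at positions 82–88.
Reverse complement of the reverse primer: TTTAATCCCCGA. This occurs on the top strand at positions 110–121.
The product is the template from position 82 through 121 (40 bp).

5'-TTTAGTATCAAGTGGTGAGGCATTCGTTTTTAATCCCCGA-3'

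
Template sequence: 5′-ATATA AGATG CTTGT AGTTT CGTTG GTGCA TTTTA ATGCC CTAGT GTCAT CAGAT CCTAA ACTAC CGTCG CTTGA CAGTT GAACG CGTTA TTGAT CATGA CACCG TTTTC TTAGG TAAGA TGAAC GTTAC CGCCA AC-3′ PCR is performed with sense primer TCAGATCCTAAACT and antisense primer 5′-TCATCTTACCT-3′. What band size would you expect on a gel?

74 bp

The forward primer matches the template at positions 50–63.
The reverse primer's reverse complement is AGGTAAGATGA, which matches the template at positions 113–123.
Product length = (reverse-primer end) − (forward-primer start) + 1 = 123 − 50 + 1 = 74 bp.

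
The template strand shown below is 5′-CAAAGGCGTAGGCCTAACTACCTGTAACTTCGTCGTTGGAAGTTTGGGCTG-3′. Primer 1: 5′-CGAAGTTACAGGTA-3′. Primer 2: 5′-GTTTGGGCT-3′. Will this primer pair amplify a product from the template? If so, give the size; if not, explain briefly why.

No product — the primers' 3' ends point away from each other.

Primer 1 (CGAAGTTACAGGTA) has reverse complement TACCTGTAACTTCG, which matches the top strand at positions 19–32; primer 1 anneals to the top strand there with its 3' end pointing upstream toward position 19.
Primer 2 (GTTTGGGCT) matches the top strand directly at positions 42–50; it anneals to the bottom strand with its 3' end pointing downstream toward position 50.
The 3' ends diverge (primer 1 extends toward position 1, primer 2 toward position 51), so the primers never converge on a shared product.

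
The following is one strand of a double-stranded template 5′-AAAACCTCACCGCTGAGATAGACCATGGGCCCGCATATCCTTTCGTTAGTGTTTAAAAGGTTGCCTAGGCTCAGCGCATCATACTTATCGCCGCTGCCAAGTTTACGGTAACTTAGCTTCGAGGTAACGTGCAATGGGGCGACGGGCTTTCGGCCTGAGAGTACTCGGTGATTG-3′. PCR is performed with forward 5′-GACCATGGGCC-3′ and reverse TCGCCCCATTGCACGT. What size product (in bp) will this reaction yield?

122 bp

The forward primer matches the template at positions 21–31.
Taking the reverse complement of TCGCCCCATTGCACGT gives ACGTGCAATGGGGCGA, found at positions 127–142 on the template; the primer anneals here to the top strand with its 3' end pointing upstream.
The product runs from position 21 to position 142, so its length is 142 − 21 + 1 = 122 bp.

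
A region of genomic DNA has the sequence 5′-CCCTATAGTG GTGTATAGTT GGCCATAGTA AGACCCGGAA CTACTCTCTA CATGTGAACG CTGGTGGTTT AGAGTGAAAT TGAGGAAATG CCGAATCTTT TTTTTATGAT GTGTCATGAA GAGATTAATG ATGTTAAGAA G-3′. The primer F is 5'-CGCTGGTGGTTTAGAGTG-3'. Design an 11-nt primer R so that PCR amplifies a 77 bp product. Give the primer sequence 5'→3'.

The forward primer binds at positions 59–76, so a 77 bp product ends at position 59 + 77 − 1 = 135.
The reverse primer anneals to the top strand over positions 125–135, i.e. to TTAATGATGTT.
Its sequence written 5'→3' is the reverse complement: AACATCATTAA.

5'-AACATCATTAA-3'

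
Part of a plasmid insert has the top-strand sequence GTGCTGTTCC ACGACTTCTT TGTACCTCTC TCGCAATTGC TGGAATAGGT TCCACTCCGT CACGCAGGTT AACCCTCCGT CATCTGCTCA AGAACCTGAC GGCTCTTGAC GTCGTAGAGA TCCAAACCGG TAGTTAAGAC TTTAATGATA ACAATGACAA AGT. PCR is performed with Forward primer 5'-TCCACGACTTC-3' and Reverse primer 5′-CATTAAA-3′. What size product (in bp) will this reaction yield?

Forward primer TCCACGACTTC is found on the top strand at positions 8–18.
Taking the reverse complement of CATTAAA gives TTTAATG, found at positions 141–147 on the template; the primer anneals here to the top strand with its 3' end pointing upstream.
The product runs from position 8 to position 147, so its length is 147 − 8 + 1 = 140 bp.

140 bp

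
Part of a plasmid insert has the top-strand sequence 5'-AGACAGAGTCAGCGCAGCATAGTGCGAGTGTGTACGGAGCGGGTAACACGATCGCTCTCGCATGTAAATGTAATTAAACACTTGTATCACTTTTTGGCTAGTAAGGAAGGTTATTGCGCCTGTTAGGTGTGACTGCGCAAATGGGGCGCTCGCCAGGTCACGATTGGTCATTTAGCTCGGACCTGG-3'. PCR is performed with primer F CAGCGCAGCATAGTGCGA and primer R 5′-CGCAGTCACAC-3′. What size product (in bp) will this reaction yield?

128 bp

Scanning the template, CAGCGCAGCATAGTGCGA occurs at positions 10–27; this primer anneals to the bottom strand there with its 3' end pointing downstream.
Taking the reverse complement of CGCAGTCACAC gives GTGTGACTGCG, found at positions 127–137 on the template; the primer anneals here to the top strand with its 3' end pointing upstream.
The product runs from position 10 to position 137, so its length is 137 − 10 + 1 = 128 bp.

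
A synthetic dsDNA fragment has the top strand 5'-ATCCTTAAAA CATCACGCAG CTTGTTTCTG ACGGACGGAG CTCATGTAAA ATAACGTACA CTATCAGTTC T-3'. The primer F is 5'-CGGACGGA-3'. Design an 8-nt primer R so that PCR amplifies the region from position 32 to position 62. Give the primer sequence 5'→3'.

5'-AGTGTACG-3'

The product's 3' end on the top strand is position 62.
The reverse primer anneals to the top strand over positions 55–62, i.e. to CGTACACT.
Its sequence written 5'→3' is the reverse complement: AGTGTACG.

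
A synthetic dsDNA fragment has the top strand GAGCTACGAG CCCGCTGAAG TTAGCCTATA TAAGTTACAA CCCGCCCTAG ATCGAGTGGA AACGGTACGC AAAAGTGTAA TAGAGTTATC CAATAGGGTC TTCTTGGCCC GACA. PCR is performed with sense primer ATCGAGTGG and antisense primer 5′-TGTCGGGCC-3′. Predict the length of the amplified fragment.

Forward primer ATCGAGTGG is found on the top strand at positions 51–59.
The reverse primer's reverse complement is GGCCCGACA, which matches the template at positions 106–114.
Product length = (reverse-primer end) − (forward-primer start) + 1 = 114 − 51 + 1 = 64 bp.

64 bp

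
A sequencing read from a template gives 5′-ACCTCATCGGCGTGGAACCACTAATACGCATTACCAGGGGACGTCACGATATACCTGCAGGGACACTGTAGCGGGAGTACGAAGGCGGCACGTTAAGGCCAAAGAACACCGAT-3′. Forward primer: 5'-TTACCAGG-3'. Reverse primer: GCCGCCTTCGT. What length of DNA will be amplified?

Forward primer TTACCAGG is found on the top strand at positions 31–38.
Reverse complement of the reverse primer: ACGAAGGCGGC. This occurs on the top strand at positions 79–89.
Product length = (reverse-primer end) − (forward-primer start) + 1 = 89 − 31 + 1 = 59 bp.

59 bp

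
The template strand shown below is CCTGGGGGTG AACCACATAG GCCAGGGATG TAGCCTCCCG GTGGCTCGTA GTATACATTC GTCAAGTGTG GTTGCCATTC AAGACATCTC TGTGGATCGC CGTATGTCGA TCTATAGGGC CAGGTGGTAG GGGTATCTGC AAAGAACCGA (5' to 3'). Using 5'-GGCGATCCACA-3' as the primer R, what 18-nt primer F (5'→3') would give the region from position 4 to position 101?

5'-GGGGGTGAACCACATAGG-3'

The reverse primer's reverse complement TGTGGATCGCC matches the template at positions 91–101; the product starts at position 4.
The forward primer is identical to the top strand over positions 4–21: GGGGGTGAACCACATAGG.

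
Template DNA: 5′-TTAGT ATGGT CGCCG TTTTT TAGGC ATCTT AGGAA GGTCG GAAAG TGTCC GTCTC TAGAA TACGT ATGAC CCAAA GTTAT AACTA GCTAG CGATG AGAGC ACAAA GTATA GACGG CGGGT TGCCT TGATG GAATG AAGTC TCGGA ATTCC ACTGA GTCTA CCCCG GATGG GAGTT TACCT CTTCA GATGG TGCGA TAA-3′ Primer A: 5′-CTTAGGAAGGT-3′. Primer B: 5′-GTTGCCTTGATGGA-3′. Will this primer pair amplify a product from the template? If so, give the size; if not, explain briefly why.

Primer A (CTTAGGAAGGT) matches the top strand at positions 28–38 (3' end points downstream).
Primer B (GTTGCCTTGATGGA) also matches the top strand directly, at positions 119–132 — its reverse complement TCCATCAAGGCAAC is not present.
Both primers anneal to the bottom strand with 3' ends pointing the same way, so neither can prime synthesis back toward the other.

No product — both primers anneal to the same strand and extend in the same direction.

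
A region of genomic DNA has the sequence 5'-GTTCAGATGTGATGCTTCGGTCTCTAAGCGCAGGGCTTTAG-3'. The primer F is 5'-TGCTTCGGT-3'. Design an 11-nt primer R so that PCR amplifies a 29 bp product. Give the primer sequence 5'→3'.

5'-CTAAAGCCCTG-3'

The forward primer binds at positions 13–21, so a 29 bp product ends at position 13 + 29 − 1 = 41.
The reverse primer anneals to the top strand over positions 31–41, i.e. to CAGGGCTTTAG.
Its sequence written 5'→3' is the reverse complement: CTAAAGCCCTG.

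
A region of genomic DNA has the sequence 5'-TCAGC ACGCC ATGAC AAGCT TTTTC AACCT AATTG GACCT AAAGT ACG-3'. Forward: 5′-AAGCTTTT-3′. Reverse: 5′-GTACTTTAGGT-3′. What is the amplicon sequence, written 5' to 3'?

5'-AAGCTTTTTCAACCTAATTGGACCTAAAGTAC-3'

Scanning the template, AAGCTTTT occurs at positions 16–23; this primer anneals to the bottom strand there with its 3' end pointing downstream.
Reverse complement of the reverse primer: ACCTAAAGTAC. This occurs on the top strand at positions 37–47.
The product is the template from position 16 through 47 (32 bp).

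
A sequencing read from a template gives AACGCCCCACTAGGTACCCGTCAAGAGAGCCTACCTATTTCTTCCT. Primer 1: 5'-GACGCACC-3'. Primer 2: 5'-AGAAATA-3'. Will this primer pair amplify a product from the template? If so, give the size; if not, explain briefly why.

No product — primer 1 has no binding site in the template.

Primer 1 (GACGCACC) does not match the top strand, and its reverse complement GGTGCGTC does not match either.
With no annealing site for primer 1, no amplification occurs.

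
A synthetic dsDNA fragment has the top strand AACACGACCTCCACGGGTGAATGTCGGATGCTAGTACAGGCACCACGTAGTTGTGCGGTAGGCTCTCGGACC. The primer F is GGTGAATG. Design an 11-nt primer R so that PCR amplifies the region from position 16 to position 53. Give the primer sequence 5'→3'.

5'-CAACTACGTGG-3'

The product's 3' end on the top strand is position 53.
The reverse primer anneals to the top strand over positions 43–53, i.e. to CCACGTAGTTG.
Its sequence written 5'→3' is the reverse complement: CAACTACGTGG.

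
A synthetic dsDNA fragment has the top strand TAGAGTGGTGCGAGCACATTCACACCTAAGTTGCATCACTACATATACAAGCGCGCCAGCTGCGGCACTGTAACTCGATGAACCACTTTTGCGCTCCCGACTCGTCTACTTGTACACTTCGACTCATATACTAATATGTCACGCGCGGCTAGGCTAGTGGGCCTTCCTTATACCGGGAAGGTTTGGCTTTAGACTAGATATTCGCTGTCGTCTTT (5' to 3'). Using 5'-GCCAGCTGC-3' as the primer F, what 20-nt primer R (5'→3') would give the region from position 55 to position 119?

The product's 3' end on the top strand is position 119.
The reverse primer anneals to the top strand over positions 100–119, i.e. to ACTCGTCTACTTGTACACTT.
Its sequence written 5'→3' is the reverse complement: AAGTGTACAAGTAGACGAGT.

5'-AAGTGTACAAGTAGACGAGT-3'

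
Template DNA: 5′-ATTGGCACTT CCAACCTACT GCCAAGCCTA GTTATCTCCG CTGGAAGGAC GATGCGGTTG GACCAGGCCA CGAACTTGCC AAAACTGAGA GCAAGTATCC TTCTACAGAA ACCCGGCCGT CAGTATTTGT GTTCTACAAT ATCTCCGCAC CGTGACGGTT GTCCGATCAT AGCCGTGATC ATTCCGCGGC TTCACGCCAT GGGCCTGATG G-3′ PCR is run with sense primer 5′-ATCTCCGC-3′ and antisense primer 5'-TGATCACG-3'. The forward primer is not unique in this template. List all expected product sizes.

The forward primer ATCTCCGC matches the top strand at positions 34–41, 141–148.
The reverse primer's reverse complement is CGTGATCA, matching at positions 174–181.
Each forward site pairs with the reverse site to give a product ending at position 181: sizes 148, 41 bp.

148 bp, 41 bp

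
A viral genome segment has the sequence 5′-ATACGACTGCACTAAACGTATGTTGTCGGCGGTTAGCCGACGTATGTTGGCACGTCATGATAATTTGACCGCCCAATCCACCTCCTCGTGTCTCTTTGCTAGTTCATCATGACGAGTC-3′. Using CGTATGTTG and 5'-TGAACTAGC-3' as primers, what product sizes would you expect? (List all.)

The forward primer CGTATGTTG matches the top strand at positions 17–25, 41–49.
The reverse primer's reverse complement is GCTAGTTCA, matching at positions 98–106.
Each forward site pairs with the reverse site to give a product ending at position 106: sizes 90, 66 bp.

90 bp, 66 bp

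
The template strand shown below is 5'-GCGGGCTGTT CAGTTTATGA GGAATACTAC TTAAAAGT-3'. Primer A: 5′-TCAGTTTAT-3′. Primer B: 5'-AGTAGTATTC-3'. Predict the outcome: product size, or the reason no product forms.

Primer A (TCAGTTTAT) matches the top strand at positions 10–18; it acts as a forward primer.
Primer B's reverse complement is GAATACTACT, matching the top strand at positions 22–31; it acts as a reverse primer.
The 3' ends face each other across positions 10–31, giving a 22 bp product.

Yes — a 22 bp product.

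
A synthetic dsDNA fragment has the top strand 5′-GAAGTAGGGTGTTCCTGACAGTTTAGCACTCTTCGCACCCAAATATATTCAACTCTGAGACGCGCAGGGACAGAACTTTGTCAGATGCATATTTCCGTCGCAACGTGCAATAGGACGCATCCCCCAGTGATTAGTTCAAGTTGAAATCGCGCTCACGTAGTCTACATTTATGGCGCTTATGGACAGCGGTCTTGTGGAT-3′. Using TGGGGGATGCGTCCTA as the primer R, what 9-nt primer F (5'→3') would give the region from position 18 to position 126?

The reverse primer's reverse complement TAGGACGCATCCCCCA matches the template at positions 111–126; the product starts at position 18.
The forward primer is identical to the top strand over positions 18–26: ACAGTTTAG.

5'-ACAGTTTAG-3'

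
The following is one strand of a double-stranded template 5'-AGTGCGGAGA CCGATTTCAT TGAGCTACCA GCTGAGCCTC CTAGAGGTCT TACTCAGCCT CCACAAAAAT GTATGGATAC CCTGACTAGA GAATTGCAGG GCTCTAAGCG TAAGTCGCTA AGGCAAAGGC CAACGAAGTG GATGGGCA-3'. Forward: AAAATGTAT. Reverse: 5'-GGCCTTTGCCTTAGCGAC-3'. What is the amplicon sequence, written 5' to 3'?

The forward primer matches the template at positions 66–74.
The reverse primer's reverse complement is GTCGCTAAGGCAAAGGCC, which matches the template at positions 114–131.
The product is the template from position 66 through 131 (66 bp).

5'-AAAATGTATGGATACCCTGACTAGAGAATTGCAGGGCTCTAAGCGTAAGTCGCTAAGGCAAAGGCC-3'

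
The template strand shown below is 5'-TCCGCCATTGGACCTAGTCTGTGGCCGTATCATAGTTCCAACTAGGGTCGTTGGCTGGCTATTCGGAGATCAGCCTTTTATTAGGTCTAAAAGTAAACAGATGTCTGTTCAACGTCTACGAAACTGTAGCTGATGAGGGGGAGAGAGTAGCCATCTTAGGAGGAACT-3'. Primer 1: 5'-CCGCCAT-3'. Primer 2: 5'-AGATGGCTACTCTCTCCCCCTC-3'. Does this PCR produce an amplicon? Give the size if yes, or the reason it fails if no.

Primer 1 (CCGCCAT) matches the top strand at positions 2–8; it acts as a forward primer.
Primer 2's reverse complement is GAGGGGGAGAGAGTAGCCATCT, matching the top strand at positions 135–156; it acts as a reverse primer.
The 3' ends face each other across positions 2–156, giving a 155 bp product.

Yes — a 155 bp product.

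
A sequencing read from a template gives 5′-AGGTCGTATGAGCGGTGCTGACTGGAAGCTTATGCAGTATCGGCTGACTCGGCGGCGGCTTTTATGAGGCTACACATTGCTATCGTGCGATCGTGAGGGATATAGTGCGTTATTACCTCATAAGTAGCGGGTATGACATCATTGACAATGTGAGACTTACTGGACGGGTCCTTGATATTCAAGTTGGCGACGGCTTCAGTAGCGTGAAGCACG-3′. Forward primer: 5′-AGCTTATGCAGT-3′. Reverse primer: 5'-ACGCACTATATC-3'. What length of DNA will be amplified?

84 bp

Scanning the template, AGCTTATGCAGT occurs at positions 27–38; this primer anneals to the bottom strand there with its 3' end pointing downstream.
Taking the reverse complement of ACGCACTATATC gives GATATAGTGCGT, found at positions 99–110 on the template; the primer anneals here to the top strand with its 3' end pointing upstream.
Product length = (reverse-primer end) − (forward-primer start) + 1 = 110 − 27 + 1 = 84 bp.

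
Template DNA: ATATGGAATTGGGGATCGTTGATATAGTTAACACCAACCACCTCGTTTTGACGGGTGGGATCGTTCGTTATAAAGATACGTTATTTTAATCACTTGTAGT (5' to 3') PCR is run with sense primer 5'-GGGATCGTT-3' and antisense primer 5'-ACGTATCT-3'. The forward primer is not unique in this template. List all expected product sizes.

The forward primer GGGATCGTT matches the top strand at positions 12–20, 57–65.
The reverse primer's reverse complement is AGATACGT, matching at positions 74–81.
Each forward site pairs with the reverse site to give a product ending at position 81: sizes 70, 25 bp.

70 bp, 25 bp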